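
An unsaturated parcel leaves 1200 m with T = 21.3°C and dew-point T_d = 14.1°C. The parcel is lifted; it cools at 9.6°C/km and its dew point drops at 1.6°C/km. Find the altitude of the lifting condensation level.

2100 m

T and T_d converge at 9.6 − 1.6 = 8°C per km
Height above start = (21.3 − 14.1) / 8 = 0.9 km
LCL altitude = 1200 m + 900 m = 2100 m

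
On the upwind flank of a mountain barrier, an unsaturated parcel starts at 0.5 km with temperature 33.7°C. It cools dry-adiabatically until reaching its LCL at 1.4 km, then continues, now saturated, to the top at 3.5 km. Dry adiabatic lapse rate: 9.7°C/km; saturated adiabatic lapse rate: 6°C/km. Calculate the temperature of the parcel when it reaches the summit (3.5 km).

12.37°C

From 500 m to 1400 m (dry): cools by 9.7 × 0.9 = 8.73°C, giving 24.97°C.
From 1400 m to 3500 m (saturated): cools by 6 × 2.1 = 12.6°C, giving 12.37°C.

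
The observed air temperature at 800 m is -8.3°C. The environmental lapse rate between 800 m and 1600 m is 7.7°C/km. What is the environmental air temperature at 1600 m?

-14.46°C

From 800 m to 1600 m (environmental): cools by 7.7 × 0.8 = 6.16°C, giving -14.46°C.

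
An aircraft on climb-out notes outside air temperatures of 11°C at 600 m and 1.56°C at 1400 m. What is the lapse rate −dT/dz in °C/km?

Γ = −ΔT/Δz = (11 − 1.56) / (1400 − 600) m
  = 9.44°C / 0.8 km = 11.8°C/km

11.8°C/km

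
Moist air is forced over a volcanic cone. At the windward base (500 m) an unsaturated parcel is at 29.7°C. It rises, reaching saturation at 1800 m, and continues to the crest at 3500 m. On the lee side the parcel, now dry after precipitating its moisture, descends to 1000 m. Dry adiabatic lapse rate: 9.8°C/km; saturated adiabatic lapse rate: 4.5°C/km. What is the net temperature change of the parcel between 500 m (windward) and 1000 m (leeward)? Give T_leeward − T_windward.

+4.11°C

500 → 1800 m (dry, 9.8°C/km): ΔT = -9.8 × 1.3 = -12.74°C → T = 16.96°C
1800 → 3500 m (saturated, 4.5°C/km): ΔT = -4.5 × 1.7 = -7.65°C → T = 9.31°C
3500 → 1000 m (dry descent, 9.8°C/km): ΔT = +9.8 × 2.5 = +24.5°C → T = 33.81°C
Net change vs windward start: 33.81 − 29.7 = +4.11°C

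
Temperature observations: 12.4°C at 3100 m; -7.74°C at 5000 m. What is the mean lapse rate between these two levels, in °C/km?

10.6°C/km

Γ = −ΔT/Δz = (12.4 − (-7.74)) / (5000 − 3100) m
  = 20.14°C / 1.9 km = 10.6°C/km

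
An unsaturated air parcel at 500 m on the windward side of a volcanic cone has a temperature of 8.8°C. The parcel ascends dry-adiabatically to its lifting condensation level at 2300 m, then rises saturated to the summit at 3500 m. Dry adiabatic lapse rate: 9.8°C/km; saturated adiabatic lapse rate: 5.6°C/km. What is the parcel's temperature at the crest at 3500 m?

-15.56°C

Dry to 2300 m: -9.8 × 1.8 km = -17.64°C, so T = -8.84°C.
Saturated to 3500 m: -5.6 × 1.2 km = -6.72°C, so T = -15.56°C.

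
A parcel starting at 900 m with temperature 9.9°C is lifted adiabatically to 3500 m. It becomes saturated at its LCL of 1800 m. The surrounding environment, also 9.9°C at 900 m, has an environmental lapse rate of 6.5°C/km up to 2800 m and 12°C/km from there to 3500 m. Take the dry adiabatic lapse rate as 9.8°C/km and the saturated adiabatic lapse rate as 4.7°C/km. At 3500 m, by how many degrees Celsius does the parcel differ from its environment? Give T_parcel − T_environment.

+3.94°C (parcel warmer than environment)

Parcel:
  Dry to 1800 m: -9.8 × 0.9 km = -8.82°C, so T = 1.08°C.
  Saturated to 3500 m: -4.7 × 1.7 km = -7.99°C, so T = -6.91°C.
Environment:
  Environment, lower layer to 2800 m: -6.5 × 1.9 km = -12.35°C, so T = -2.45°C.
  Environment, upper layer to 3500 m: -12 × 0.7 km = -8.4°C, so T = -10.85°C.
T_parcel − T_env = -6.91 − (-10.85) = +3.94°C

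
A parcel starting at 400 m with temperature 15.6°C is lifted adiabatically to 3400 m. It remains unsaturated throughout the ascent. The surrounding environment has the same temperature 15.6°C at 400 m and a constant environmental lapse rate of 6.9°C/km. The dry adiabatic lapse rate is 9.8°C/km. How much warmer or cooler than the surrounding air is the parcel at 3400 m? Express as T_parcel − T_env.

Parcel:
  From 400 m to 3400 m (dry): cools by 9.8 × 3 = 29.4°C, giving -13.8°C.
Environment:
  From 400 m to 3400 m (environment): cools by 6.9 × 3 = 20.7°C, giving -5.1°C.
T_parcel − T_env = -13.8 − (-5.1) = -8.7°C

-8.7°C (parcel cooler than environment)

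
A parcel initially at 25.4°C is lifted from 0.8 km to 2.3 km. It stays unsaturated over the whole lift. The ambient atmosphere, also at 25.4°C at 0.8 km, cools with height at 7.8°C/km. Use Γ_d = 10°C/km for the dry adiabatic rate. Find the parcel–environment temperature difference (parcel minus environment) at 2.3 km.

Parcel:
  800–2300 m, dry: Δz = 1.5 km ⇒ ΔT = -15°C; T = 10.4°C
Environment:
  800–2300 m, environment: Δz = 1.5 km ⇒ ΔT = -11.7°C; T = 13.7°C
T_parcel − T_env = 10.4 − 13.7 = -3.3°C

-3.3°C (parcel cooler than environment)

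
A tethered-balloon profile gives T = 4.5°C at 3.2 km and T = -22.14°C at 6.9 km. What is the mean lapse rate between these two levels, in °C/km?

Γ = −ΔT/Δz = (4.5 − (-22.14)) / (6900 − 3200) m
  = 26.64°C / 3.7 km = 7.2°C/km

7.2°C/km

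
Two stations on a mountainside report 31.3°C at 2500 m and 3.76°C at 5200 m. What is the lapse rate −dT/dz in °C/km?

Γ = −ΔT/Δz = (31.3 − 3.76) / (5200 − 2500) m
  = 27.54°C / 2.7 km = 10.2°C/km

10.2°C/km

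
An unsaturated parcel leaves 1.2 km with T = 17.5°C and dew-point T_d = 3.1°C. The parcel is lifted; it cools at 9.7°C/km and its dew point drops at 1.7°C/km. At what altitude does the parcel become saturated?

T and T_d converge at 9.7 − 1.7 = 8°C per km
Height above start = (17.5 − 3.1) / 8 = 1.8 km
LCL altitude = 1200 m + 1800 m = 3000 m

3 km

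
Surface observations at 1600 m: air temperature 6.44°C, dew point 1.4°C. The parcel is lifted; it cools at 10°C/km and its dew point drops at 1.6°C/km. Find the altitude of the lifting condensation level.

2200 m

T and T_d converge at 10 − 1.6 = 8.4°C per km
Height above start = (6.44 − 1.4) / 8.4 = 0.6 km
LCL altitude = 1600 m + 600 m = 2200 m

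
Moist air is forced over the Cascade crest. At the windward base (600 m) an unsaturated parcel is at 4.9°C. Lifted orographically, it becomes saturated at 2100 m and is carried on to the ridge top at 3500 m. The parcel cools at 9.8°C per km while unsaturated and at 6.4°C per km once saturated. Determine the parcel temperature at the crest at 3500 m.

Dry to 2100 m: -9.8 × 1.5 km = -14.7°C, so T = -9.8°C.
Saturated to 3500 m: -6.4 × 1.4 km = -8.96°C, so T = -18.76°C.

-18.76°C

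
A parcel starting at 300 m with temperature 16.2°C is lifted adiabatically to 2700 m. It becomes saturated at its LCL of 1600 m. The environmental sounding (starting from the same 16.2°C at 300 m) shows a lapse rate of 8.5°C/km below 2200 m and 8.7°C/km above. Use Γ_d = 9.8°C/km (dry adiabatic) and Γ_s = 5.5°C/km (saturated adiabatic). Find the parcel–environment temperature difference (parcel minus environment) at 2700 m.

Parcel:
  300 → 1600 m (dry, 9.8°C/km): ΔT = -9.8 × 1.3 = -12.74°C → T = 3.46°C
  1600 → 2700 m (saturated, 5.5°C/km): ΔT = -5.5 × 1.1 = -6.05°C → T = -2.59°C
Environment:
  300 → 2200 m (environment, lower layer, 8.5°C/km): ΔT = -8.5 × 1.9 = -16.15°C → T = 0.05°C
  2200 → 2700 m (environment, upper layer, 8.7°C/km): ΔT = -8.7 × 0.5 = -4.35°C → T = -4.3°C
T_parcel − T_env = -2.59 − (-4.3) = +1.71°C

+1.71°C (parcel warmer than environment)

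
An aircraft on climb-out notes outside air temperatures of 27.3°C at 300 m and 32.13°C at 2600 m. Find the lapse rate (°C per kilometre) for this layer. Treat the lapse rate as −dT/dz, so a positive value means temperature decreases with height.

Γ = −ΔT/Δz = (27.3 − 32.13) / (2600 − 300) m
  = -4.83°C / 2.3 km = -2.1°C/km

-2.1°C/km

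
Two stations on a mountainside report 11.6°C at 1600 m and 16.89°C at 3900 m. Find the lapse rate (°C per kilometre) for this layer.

-2.3°C/km

Γ = −ΔT/Δz = (11.6 − 16.89) / (3900 − 1600) m
  = -5.29°C / 2.3 km = -2.3°C/km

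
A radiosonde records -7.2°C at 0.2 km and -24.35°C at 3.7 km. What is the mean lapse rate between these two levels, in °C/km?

4.9°C/km

Γ = −ΔT/Δz = (-7.2 − (-24.35)) / (3700 − 200) m
  = 17.15°C / 3.5 km = 4.9°C/km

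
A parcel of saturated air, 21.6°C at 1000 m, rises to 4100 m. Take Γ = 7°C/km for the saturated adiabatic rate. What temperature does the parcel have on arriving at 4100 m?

1000–4100 m, saturated adiabatic: Δz = 3.1 km ⇒ ΔT = -21.7°C; T = -0.1°C

-0.1°C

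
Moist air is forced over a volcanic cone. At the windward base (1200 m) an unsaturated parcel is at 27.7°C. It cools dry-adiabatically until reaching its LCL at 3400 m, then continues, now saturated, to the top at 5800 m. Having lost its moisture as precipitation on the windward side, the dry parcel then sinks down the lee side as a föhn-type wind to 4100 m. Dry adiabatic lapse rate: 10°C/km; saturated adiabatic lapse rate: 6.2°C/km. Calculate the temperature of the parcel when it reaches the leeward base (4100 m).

7.82°C

1200–3400 m, dry: Δz = 2.2 km ⇒ ΔT = -22°C; T = 5.7°C
3400–5800 m, saturated: Δz = 2.4 km ⇒ ΔT = -14.88°C; T = -9.18°C
5800–4100 m, dry descent: Δz = 1.7 km ⇒ ΔT = +17°C; T = 7.82°C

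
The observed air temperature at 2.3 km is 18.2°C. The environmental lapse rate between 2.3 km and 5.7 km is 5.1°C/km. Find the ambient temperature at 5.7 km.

0.86°C

From 2300 m to 5700 m (environmental): cools by 5.1 × 3.4 = 17.34°C, giving 0.86°C.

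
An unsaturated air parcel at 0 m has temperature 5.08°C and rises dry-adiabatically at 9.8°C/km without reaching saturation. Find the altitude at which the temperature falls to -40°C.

Height above start = (5.08 − (-40)) / 9.8 = 4.6 km
Altitude = 0 m + 4600 m = 4600 m

4600 m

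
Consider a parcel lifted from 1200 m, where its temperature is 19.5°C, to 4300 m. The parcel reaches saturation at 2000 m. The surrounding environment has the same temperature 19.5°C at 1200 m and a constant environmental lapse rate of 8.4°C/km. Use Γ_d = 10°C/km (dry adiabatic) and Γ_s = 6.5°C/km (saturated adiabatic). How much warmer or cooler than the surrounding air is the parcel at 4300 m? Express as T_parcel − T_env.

+3.09°C (parcel warmer than environment)

Parcel:
  Dry to 2000 m: -10 × 0.8 km = -8°C, so T = 11.5°C.
  Saturated to 4300 m: -6.5 × 2.3 km = -14.95°C, so T = -3.45°C.
Environment:
  Environment to 4300 m: -8.4 × 3.1 km = -26.04°C, so T = -6.54°C.
T_parcel − T_env = -3.45 − (-6.54) = +3.09°C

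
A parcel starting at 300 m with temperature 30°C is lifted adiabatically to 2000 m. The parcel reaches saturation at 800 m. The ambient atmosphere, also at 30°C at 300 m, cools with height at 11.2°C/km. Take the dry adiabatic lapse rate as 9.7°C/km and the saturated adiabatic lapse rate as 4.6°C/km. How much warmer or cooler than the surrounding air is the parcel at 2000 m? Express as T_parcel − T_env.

+8.67°C (parcel warmer than environment)

Parcel:
  From 300 m to 800 m (dry): cools by 9.7 × 0.5 = 4.85°C, giving 25.15°C.
  From 800 m to 2000 m (saturated): cools by 4.6 × 1.2 = 5.52°C, giving 19.63°C.
Environment:
  From 300 m to 2000 m (environment): cools by 11.2 × 1.7 = 19.04°C, giving 10.96°C.
T_parcel − T_env = 19.63 − 10.96 = +8.67°C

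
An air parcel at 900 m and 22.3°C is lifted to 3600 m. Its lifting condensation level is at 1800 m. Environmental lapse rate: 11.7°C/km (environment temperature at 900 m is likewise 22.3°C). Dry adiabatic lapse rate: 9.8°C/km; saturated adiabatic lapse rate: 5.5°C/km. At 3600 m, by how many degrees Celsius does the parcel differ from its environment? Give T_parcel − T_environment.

Parcel:
  900–1800 m, dry: Δz = 0.9 km ⇒ ΔT = -8.82°C; T = 13.48°C
  1800–3600 m, saturated: Δz = 1.8 km ⇒ ΔT = -9.9°C; T = 3.58°C
Environment:
  900–3600 m, environment: Δz = 2.7 km ⇒ ΔT = -31.59°C; T = -9.29°C
T_parcel − T_env = 3.58 − (-9.29) = +12.87°C

+12.87°C (parcel warmer than environment)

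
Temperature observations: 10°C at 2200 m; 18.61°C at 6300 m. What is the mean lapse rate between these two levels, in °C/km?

-2.1°C/km

Γ = −ΔT/Δz = (10 − 18.61) / (6300 − 2200) m
  = -8.61°C / 4.1 km = -2.1°C/km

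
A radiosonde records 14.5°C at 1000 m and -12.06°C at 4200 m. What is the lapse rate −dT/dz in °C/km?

Γ = −ΔT/Δz = (14.5 − (-12.06)) / (4200 − 1000) m
  = 26.56°C / 3.2 km = 8.3°C/km

8.3°C/km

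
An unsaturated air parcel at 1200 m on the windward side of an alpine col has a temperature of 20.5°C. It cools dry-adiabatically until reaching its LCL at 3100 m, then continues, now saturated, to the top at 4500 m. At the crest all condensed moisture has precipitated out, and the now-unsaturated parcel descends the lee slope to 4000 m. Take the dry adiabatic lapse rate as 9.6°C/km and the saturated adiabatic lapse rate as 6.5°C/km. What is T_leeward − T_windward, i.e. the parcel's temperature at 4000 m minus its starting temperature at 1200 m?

-22.54°C

From 1200 m to 3100 m (dry): cools by 9.6 × 1.9 = 18.24°C, giving 2.26°C.
From 3100 m to 4500 m (saturated): cools by 6.5 × 1.4 = 9.1°C, giving -6.84°C.
From 4500 m to 4000 m (dry descent): warms by 9.6 × 0.5 = 4.8°C, giving -2.04°C.
Net change vs windward start: -2.04 − 20.5 = -22.54°C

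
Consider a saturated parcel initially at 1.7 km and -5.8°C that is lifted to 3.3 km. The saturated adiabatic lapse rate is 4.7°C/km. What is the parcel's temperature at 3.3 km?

1700 → 3300 m (saturated adiabatic, 4.7°C/km): ΔT = -4.7 × 1.6 = -7.52°C → T = -13.32°C

-13.32°C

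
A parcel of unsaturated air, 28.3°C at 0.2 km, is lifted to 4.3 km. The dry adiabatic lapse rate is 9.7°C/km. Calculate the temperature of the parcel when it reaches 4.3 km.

Dry adiabatic to 4300 m: -9.7 × 4.1 km = -39.77°C, so T = -11.47°C.

-11.47°C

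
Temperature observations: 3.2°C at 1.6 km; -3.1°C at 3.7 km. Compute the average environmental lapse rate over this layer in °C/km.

3°C/km

Γ = −ΔT/Δz = (3.2 − (-3.1)) / (3700 − 1600) m
  = 6.3°C / 2.1 km = 3°C/km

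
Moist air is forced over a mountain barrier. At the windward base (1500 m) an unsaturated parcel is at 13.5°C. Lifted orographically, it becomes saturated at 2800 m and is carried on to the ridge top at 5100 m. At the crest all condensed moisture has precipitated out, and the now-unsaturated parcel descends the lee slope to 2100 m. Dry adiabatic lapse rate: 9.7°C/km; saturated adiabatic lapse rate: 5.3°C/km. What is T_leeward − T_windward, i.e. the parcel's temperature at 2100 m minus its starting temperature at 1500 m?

+4.3°C

1500–2800 m, dry: Δz = 1.3 km ⇒ ΔT = -12.61°C; T = 0.89°C
2800–5100 m, saturated: Δz = 2.3 km ⇒ ΔT = -12.19°C; T = -11.3°C
5100–2100 m, dry descent: Δz = 3 km ⇒ ΔT = +29.1°C; T = 17.8°C
Net change vs windward start: 17.8 − 13.5 = +4.3°C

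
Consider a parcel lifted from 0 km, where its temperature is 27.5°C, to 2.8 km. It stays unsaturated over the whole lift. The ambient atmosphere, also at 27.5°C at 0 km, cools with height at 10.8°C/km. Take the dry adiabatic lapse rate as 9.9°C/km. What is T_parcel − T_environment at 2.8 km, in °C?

Parcel:
  0–2800 m, dry: Δz = 2.8 km ⇒ ΔT = -27.72°C; T = -0.22°C
Environment:
  0–2800 m, environment: Δz = 2.8 km ⇒ ΔT = -30.24°C; T = -2.74°C
T_parcel − T_env = -0.22 − (-2.74) = +2.52°C

+2.52°C (parcel warmer than environment)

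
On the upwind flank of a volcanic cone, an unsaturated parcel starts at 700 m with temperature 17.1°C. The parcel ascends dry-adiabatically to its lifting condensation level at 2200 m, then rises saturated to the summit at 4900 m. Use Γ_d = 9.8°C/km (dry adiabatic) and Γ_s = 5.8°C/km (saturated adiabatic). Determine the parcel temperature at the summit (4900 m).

Dry to 2200 m: -9.8 × 1.5 km = -14.7°C, so T = 2.4°C.
Saturated to 4900 m: -5.8 × 2.7 km = -15.66°C, so T = -13.26°C.

-13.26°C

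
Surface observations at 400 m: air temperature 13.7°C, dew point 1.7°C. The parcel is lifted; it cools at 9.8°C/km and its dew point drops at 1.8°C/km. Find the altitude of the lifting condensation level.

1900 m

T and T_d converge at 9.8 − 1.8 = 8°C per km
Height above start = (13.7 − 1.7) / 8 = 1.5 km
LCL altitude = 400 m + 1500 m = 1900 m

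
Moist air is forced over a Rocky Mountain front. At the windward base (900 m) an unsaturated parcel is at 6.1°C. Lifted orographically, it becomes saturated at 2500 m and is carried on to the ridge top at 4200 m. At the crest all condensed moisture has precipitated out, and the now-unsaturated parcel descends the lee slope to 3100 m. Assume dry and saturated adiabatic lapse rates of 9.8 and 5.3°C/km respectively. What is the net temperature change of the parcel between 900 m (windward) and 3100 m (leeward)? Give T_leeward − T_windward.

-13.91°C

900 → 2500 m (dry, 9.8°C/km): ΔT = -9.8 × 1.6 = -15.68°C → T = -9.58°C
2500 → 4200 m (saturated, 5.3°C/km): ΔT = -5.3 × 1.7 = -9.01°C → T = -18.59°C
4200 → 3100 m (dry descent, 9.8°C/km): ΔT = +9.8 × 1.1 = +10.78°C → T = -7.81°C
Net change vs windward start: -7.81 − 6.1 = -13.91°C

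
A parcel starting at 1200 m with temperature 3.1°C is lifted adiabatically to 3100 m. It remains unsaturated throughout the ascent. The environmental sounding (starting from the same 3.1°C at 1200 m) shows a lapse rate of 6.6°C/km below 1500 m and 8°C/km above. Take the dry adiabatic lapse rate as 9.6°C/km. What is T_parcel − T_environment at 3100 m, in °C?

-3.46°C (parcel cooler than environment)

Parcel:
  1200–3100 m, dry: Δz = 1.9 km ⇒ ΔT = -18.24°C; T = -15.14°C
Environment:
  1200–1500 m, environment, lower layer: Δz = 0.3 km ⇒ ΔT = -1.98°C; T = 1.12°C
  1500–3100 m, environment, upper layer: Δz = 1.6 km ⇒ ΔT = -12.8°C; T = -11.68°C
T_parcel − T_env = -15.14 − (-11.68) = -3.46°C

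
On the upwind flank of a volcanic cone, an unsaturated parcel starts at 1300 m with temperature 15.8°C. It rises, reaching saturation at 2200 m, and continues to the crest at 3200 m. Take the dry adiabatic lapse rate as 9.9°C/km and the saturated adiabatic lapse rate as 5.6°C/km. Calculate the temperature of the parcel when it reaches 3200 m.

1.29°C

1300–2200 m, dry: Δz = 0.9 km ⇒ ΔT = -8.91°C; T = 6.89°C
2200–3200 m, saturated: Δz = 1 km ⇒ ΔT = -5.6°C; T = 1.29°C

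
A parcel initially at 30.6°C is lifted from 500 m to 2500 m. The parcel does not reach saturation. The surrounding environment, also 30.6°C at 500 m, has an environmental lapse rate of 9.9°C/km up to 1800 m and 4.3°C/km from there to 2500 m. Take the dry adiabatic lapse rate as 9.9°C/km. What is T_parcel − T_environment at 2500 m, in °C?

Parcel:
  500–2500 m, dry: Δz = 2 km ⇒ ΔT = -19.8°C; T = 10.8°C
Environment:
  500–1800 m, environment, lower layer: Δz = 1.3 km ⇒ ΔT = -12.87°C; T = 17.73°C
  1800–2500 m, environment, upper layer: Δz = 0.7 km ⇒ ΔT = -3.01°C; T = 14.72°C
T_parcel − T_env = 10.8 − 14.72 = -3.92°C

-3.92°C (parcel cooler than environment)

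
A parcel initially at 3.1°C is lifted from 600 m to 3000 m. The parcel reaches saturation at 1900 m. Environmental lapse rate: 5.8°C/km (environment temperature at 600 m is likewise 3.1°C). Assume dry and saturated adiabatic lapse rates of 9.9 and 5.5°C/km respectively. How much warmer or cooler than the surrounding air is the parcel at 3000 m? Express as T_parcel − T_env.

Parcel:
  Dry to 1900 m: -9.9 × 1.3 km = -12.87°C, so T = -9.77°C.
  Saturated to 3000 m: -5.5 × 1.1 km = -6.05°C, so T = -15.82°C.
Environment:
  Environment to 3000 m: -5.8 × 2.4 km = -13.92°C, so T = -10.82°C.
T_parcel − T_env = -15.82 − (-10.82) = -5°C

-5°C (parcel cooler than environment)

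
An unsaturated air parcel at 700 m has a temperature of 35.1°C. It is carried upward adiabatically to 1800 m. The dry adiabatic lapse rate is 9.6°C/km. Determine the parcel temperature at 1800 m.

Dry adiabatic to 1800 m: -9.6 × 1.1 km = -10.56°C, so T = 24.54°C.

24.54°C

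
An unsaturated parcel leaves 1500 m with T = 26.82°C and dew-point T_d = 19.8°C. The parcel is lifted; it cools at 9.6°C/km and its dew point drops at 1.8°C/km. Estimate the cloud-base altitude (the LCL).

2400 m

T and T_d converge at 9.6 − 1.8 = 7.8°C per km
Height above start = (26.82 − 19.8) / 7.8 = 0.9 km
LCL altitude = 1500 m + 900 m = 2400 m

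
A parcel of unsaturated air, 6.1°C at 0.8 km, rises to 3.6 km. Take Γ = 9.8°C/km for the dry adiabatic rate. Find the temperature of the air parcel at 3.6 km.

-21.34°C

800–3600 m, dry adiabatic: Δz = 2.8 km ⇒ ΔT = -27.44°C; T = -21.34°C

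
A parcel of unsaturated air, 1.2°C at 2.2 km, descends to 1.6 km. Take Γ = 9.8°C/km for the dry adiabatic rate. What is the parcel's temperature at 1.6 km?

7.08°C

2200 → 1600 m (dry adiabatic, 9.8°C/km): ΔT = +9.8 × 0.6 = +5.88°C → T = 7.08°C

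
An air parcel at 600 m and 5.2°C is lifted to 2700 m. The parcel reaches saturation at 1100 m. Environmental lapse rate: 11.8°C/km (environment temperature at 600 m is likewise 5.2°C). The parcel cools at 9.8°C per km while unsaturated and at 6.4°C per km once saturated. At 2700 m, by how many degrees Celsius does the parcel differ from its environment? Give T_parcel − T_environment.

Parcel:
  From 600 m to 1100 m (dry): cools by 9.8 × 0.5 = 4.9°C, giving 0.3°C.
  From 1100 m to 2700 m (saturated): cools by 6.4 × 1.6 = 10.24°C, giving -9.94°C.
Environment:
  From 600 m to 2700 m (environment): cools by 11.8 × 2.1 = 24.78°C, giving -19.58°C.
T_parcel − T_env = -9.94 − (-19.58) = +9.64°C

+9.64°C (parcel warmer than environment)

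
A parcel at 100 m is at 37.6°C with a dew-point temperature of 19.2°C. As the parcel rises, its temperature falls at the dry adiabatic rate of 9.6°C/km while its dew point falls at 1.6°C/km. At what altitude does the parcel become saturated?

2400 m

T and T_d converge at 9.6 − 1.6 = 8°C per km
Height above start = (37.6 − 19.2) / 8 = 2.3 km
LCL altitude = 100 m + 2300 m = 2400 m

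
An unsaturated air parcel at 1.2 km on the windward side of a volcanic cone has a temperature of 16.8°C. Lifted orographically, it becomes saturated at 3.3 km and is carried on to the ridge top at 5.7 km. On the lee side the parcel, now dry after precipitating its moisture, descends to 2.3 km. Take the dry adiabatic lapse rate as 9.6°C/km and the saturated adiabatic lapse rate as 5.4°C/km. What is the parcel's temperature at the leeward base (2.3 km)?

1200–3300 m, dry: Δz = 2.1 km ⇒ ΔT = -20.16°C; T = -3.36°C
3300–5700 m, saturated: Δz = 2.4 km ⇒ ΔT = -12.96°C; T = -16.32°C
5700–2300 m, dry descent: Δz = 3.4 km ⇒ ΔT = +32.64°C; T = 16.32°C

16.32°C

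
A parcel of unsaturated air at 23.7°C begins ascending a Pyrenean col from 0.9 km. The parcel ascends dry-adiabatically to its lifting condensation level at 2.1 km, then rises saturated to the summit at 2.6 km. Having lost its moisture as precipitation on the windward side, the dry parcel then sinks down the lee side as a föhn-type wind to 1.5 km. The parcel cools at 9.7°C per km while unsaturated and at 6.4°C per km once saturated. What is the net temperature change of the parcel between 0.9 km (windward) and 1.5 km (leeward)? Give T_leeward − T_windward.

900–2100 m, dry: Δz = 1.2 km ⇒ ΔT = -11.64°C; T = 12.06°C
2100–2600 m, saturated: Δz = 0.5 km ⇒ ΔT = -3.2°C; T = 8.86°C
2600–1500 m, dry descent: Δz = 1.1 km ⇒ ΔT = +10.67°C; T = 19.53°C
Net change vs windward start: 19.53 − 23.7 = -4.17°C

-4.17°C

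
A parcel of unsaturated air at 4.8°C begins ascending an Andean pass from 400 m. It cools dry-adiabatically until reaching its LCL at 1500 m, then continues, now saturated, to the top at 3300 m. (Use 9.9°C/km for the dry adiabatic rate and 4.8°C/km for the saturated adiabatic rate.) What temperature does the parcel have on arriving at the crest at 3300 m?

From 400 m to 1500 m (dry): cools by 9.9 × 1.1 = 10.89°C, giving -6.09°C.
From 1500 m to 3300 m (saturated): cools by 4.8 × 1.8 = 8.64°C, giving -14.73°C.

-14.73°C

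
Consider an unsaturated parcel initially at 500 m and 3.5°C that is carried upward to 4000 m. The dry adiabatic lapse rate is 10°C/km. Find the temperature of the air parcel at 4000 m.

500 → 4000 m (dry adiabatic, 10°C/km): ΔT = -10 × 3.5 = -35°C → T = -31.5°C

-31.5°C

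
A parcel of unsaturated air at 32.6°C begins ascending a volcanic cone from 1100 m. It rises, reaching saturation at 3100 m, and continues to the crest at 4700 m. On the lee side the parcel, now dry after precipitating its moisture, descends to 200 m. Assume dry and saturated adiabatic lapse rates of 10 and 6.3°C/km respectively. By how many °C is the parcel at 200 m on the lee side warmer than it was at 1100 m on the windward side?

1100–3100 m, dry: Δz = 2 km ⇒ ΔT = -20°C; T = 12.6°C
3100–4700 m, saturated: Δz = 1.6 km ⇒ ΔT = -10.08°C; T = 2.52°C
4700–200 m, dry descent: Δz = 4.5 km ⇒ ΔT = +45°C; T = 47.52°C
Net change vs windward start: 47.52 − 32.6 = +14.92°C

+14.92°C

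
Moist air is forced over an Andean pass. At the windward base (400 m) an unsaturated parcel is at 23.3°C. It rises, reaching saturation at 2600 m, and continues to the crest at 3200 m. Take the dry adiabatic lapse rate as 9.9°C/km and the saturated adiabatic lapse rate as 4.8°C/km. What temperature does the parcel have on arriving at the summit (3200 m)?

From 400 m to 2600 m (dry): cools by 9.9 × 2.2 = 21.78°C, giving 1.52°C.
From 2600 m to 3200 m (saturated): cools by 4.8 × 0.6 = 2.88°C, giving -1.36°C.

-1.36°C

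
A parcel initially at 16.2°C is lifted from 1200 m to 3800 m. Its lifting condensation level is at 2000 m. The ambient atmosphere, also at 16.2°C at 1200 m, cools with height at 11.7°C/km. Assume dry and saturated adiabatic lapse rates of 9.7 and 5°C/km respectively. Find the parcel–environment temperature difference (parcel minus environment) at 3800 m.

+13.66°C (parcel warmer than environment)

Parcel:
  From 1200 m to 2000 m (dry): cools by 9.7 × 0.8 = 7.76°C, giving 8.44°C.
  From 2000 m to 3800 m (saturated): cools by 5 × 1.8 = 9°C, giving -0.56°C.
Environment:
  From 1200 m to 3800 m (environment): cools by 11.7 × 2.6 = 30.42°C, giving -14.22°C.
T_parcel − T_env = -0.56 − (-14.22) = +13.66°C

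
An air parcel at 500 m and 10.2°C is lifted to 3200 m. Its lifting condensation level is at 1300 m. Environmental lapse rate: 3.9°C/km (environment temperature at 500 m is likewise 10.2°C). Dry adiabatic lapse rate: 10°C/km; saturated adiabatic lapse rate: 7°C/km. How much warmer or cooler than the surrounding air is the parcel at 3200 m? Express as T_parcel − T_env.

Parcel:
  Dry to 1300 m: -10 × 0.8 km = -8°C, so T = 2.2°C.
  Saturated to 3200 m: -7 × 1.9 km = -13.3°C, so T = -11.1°C.
Environment:
  Environment to 3200 m: -3.9 × 2.7 km = -10.53°C, so T = -0.33°C.
T_parcel − T_env = -11.1 − (-0.33) = -10.77°C

-10.77°C (parcel cooler than environment)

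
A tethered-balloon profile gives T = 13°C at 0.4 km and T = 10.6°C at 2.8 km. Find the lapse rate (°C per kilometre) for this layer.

Γ = −ΔT/Δz = (13 − 10.6) / (2800 − 400) m
  = 2.4°C / 2.4 km = 1°C/km

1°C/km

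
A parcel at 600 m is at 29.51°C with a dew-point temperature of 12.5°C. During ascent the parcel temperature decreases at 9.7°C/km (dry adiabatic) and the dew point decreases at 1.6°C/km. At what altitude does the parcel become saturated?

T and T_d converge at 9.7 − 1.6 = 8.1°C per km
Height above start = (29.51 − 12.5) / 8.1 = 2.1 km
LCL altitude = 600 m + 2100 m = 2700 m

2700 m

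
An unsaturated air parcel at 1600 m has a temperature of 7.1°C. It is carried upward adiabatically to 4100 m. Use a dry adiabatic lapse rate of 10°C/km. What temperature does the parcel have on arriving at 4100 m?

-17.9°C

1600–4100 m, dry adiabatic: Δz = 2.5 km ⇒ ΔT = -25°C; T = -17.9°C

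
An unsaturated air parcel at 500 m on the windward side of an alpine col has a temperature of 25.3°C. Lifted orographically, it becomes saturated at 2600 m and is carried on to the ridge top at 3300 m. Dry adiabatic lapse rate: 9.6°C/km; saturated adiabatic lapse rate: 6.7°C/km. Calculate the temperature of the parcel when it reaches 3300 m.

0.45°C

500–2600 m, dry: Δz = 2.1 km ⇒ ΔT = -20.16°C; T = 5.14°C
2600–3300 m, saturated: Δz = 0.7 km ⇒ ΔT = -4.69°C; T = 0.45°C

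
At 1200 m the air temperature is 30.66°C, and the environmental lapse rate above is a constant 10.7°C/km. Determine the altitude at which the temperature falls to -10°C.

5000 m

Height above start = (30.66 − (-10)) / 10.7 = 3.8 km
Altitude = 1200 m + 3800 m = 5000 m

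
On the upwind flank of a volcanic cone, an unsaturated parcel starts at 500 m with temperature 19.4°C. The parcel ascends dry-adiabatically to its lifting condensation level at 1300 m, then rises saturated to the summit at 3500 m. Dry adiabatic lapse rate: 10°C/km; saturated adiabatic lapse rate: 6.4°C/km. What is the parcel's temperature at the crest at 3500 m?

Dry to 1300 m: -10 × 0.8 km = -8°C, so T = 11.4°C.
Saturated to 3500 m: -6.4 × 2.2 km = -14.08°C, so T = -2.68°C.

-2.68°C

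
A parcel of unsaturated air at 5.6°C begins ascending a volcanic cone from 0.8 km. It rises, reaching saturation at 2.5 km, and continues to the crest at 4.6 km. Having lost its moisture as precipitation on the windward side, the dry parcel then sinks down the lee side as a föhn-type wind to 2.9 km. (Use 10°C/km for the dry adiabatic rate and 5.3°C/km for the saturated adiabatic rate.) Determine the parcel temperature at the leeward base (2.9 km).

800–2500 m, dry: Δz = 1.7 km ⇒ ΔT = -17°C; T = -11.4°C
2500–4600 m, saturated: Δz = 2.1 km ⇒ ΔT = -11.13°C; T = -22.53°C
4600–2900 m, dry descent: Δz = 1.7 km ⇒ ΔT = +17°C; T = -5.53°C

-5.53°C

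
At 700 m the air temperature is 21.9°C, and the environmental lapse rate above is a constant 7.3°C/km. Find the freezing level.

Height above start = (21.9 − 0) / 7.3 = 3 km
Altitude = 700 m + 3000 m = 3700 m

3700 m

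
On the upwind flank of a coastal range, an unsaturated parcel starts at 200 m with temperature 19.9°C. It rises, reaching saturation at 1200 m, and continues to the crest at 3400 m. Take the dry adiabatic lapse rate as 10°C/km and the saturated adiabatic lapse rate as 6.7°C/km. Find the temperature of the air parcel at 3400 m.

From 200 m to 1200 m (dry): cools by 10 × 1 = 10°C, giving 9.9°C.
From 1200 m to 3400 m (saturated): cools by 6.7 × 2.2 = 14.74°C, giving -4.84°C.

-4.84°C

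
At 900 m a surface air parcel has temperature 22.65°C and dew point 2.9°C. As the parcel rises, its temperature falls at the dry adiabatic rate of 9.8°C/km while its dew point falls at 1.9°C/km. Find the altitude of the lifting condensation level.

3400 m

T and T_d converge at 9.8 − 1.9 = 7.9°C per km
Height above start = (22.65 − 2.9) / 7.9 = 2.5 km
LCL altitude = 900 m + 2500 m = 3400 m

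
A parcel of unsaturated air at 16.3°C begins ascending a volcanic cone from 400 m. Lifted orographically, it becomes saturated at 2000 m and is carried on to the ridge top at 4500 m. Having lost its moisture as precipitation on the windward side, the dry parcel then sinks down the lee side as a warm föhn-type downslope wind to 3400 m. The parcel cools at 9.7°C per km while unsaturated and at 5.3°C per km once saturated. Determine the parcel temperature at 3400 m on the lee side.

400–2000 m, dry: Δz = 1.6 km ⇒ ΔT = -15.52°C; T = 0.78°C
2000–4500 m, saturated: Δz = 2.5 km ⇒ ΔT = -13.25°C; T = -12.47°C
4500–3400 m, dry descent: Δz = 1.1 km ⇒ ΔT = +10.67°C; T = -1.8°C

-1.8°C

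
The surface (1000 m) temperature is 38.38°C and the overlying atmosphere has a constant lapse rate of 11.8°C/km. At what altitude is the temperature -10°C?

5100 m

Height above start = (38.38 − (-10)) / 11.8 = 4.1 km
Altitude = 1000 m + 4100 m = 5100 m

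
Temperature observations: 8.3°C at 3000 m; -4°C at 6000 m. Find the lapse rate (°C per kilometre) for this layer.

4.1°C/km

Γ = −ΔT/Δz = (8.3 − (-4)) / (6000 − 3000) m
  = 12.3°C / 3 km = 4.1°C/km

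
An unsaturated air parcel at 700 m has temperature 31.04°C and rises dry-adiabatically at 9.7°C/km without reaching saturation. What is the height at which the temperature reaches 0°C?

Height above start = (31.04 − 0) / 9.7 = 3.2 km
Altitude = 700 m + 3200 m = 3900 m

3900 m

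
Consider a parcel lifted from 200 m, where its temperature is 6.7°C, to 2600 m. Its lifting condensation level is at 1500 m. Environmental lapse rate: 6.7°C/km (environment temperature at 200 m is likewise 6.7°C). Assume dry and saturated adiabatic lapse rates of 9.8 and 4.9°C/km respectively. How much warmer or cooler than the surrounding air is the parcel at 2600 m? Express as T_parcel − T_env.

Parcel:
  From 200 m to 1500 m (dry): cools by 9.8 × 1.3 = 12.74°C, giving -6.04°C.
  From 1500 m to 2600 m (saturated): cools by 4.9 × 1.1 = 5.39°C, giving -11.43°C.
Environment:
  From 200 m to 2600 m (environment): cools by 6.7 × 2.4 = 16.08°C, giving -9.38°C.
T_parcel − T_env = -11.43 − (-9.38) = -2.05°C

-2.05°C (parcel cooler than environment)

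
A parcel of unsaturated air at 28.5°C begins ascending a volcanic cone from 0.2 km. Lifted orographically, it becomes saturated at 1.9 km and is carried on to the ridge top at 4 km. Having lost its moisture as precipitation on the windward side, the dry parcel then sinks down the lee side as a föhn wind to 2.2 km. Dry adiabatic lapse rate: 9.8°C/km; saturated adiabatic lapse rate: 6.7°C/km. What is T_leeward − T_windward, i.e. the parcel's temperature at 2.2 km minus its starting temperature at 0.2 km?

-13.09°C

200 → 1900 m (dry, 9.8°C/km): ΔT = -9.8 × 1.7 = -16.66°C → T = 11.84°C
1900 → 4000 m (saturated, 6.7°C/km): ΔT = -6.7 × 2.1 = -14.07°C → T = -2.23°C
4000 → 2200 m (dry descent, 9.8°C/km): ΔT = +9.8 × 1.8 = +17.64°C → T = 15.41°C
Net change vs windward start: 15.41 − 28.5 = -13.09°C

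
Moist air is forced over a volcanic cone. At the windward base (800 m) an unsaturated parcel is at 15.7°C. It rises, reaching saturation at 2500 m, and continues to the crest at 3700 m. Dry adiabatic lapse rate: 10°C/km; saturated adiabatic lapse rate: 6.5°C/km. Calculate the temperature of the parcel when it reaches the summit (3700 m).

-9.1°C

800–2500 m, dry: Δz = 1.7 km ⇒ ΔT = -17°C; T = -1.3°C
2500–3700 m, saturated: Δz = 1.2 km ⇒ ΔT = -7.8°C; T = -9.1°C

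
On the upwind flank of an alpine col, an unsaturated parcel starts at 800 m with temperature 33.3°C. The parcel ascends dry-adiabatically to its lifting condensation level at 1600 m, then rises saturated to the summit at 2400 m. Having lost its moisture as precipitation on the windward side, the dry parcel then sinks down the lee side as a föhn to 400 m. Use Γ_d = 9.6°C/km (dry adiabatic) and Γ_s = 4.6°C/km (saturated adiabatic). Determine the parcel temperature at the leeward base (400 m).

41.14°C

Dry to 1600 m: -9.6 × 0.8 km = -7.68°C, so T = 25.62°C.
Saturated to 2400 m: -4.6 × 0.8 km = -3.68°C, so T = 21.94°C.
Dry descent to 400 m: +9.6 × 2 km = +19.2°C, so T = 41.14°C.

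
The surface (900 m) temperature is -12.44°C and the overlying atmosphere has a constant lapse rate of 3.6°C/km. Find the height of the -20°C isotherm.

Height above start = (-12.44 − (-20)) / 3.6 = 2.1 km
Altitude = 900 m + 2100 m = 3000 m

3000 m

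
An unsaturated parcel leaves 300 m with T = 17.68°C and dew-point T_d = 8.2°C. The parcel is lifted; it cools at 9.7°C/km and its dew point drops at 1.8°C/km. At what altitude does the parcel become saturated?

T and T_d converge at 9.7 − 1.8 = 7.9°C per km
Height above start = (17.68 − 8.2) / 7.9 = 1.2 km
LCL altitude = 300 m + 1200 m = 1500 m

1500 m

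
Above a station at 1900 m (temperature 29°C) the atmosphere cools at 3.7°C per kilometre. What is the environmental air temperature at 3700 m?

22.34°C

From 1900 m to 3700 m (environmental): cools by 3.7 × 1.8 = 6.66°C, giving 22.34°C.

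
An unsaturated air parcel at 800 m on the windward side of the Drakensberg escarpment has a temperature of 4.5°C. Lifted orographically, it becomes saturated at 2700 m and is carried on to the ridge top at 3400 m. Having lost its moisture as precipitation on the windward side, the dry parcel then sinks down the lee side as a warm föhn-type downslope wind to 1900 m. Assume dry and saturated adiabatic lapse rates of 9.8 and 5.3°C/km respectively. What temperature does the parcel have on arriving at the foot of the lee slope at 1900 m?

Dry to 2700 m: -9.8 × 1.9 km = -18.62°C, so T = -14.12°C.
Saturated to 3400 m: -5.3 × 0.7 km = -3.71°C, so T = -17.83°C.
Dry descent to 1900 m: +9.8 × 1.5 km = +14.7°C, so T = -3.13°C.

-3.13°C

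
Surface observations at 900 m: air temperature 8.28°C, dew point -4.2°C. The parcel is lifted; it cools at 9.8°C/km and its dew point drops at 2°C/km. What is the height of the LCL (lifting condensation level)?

2500 m

T and T_d converge at 9.8 − 2 = 7.8°C per km
Height above start = (8.28 − (-4.2)) / 7.8 = 1.6 km
LCL altitude = 900 m + 1600 m = 2500 m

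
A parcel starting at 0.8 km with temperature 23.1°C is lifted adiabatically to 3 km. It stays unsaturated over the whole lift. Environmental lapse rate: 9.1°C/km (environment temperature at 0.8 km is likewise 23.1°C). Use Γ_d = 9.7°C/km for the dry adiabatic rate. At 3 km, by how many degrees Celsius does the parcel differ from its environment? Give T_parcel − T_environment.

Parcel:
  800–3000 m, dry: Δz = 2.2 km ⇒ ΔT = -21.34°C; T = 1.76°C
Environment:
  800–3000 m, environment: Δz = 2.2 km ⇒ ΔT = -20.02°C; T = 3.08°C
T_parcel − T_env = 1.76 − 3.08 = -1.32°C

-1.32°C (parcel cooler than environment)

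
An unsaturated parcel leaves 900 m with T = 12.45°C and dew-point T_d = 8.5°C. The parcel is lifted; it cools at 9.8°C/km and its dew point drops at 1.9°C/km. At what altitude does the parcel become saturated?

T and T_d converge at 9.8 − 1.9 = 7.9°C per km
Height above start = (12.45 − 8.5) / 7.9 = 0.5 km
LCL altitude = 900 m + 500 m = 1400 m

1400 m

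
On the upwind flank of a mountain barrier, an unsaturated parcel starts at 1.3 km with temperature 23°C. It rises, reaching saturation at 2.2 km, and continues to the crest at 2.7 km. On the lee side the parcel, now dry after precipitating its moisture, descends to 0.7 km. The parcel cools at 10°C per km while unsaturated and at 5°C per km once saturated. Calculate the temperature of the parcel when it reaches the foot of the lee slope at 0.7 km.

Dry to 2200 m: -10 × 0.9 km = -9°C, so T = 14°C.
Saturated to 2700 m: -5 × 0.5 km = -2.5°C, so T = 11.5°C.
Dry descent to 700 m: +10 × 2 km = +20°C, so T = 31.5°C.

31.5°C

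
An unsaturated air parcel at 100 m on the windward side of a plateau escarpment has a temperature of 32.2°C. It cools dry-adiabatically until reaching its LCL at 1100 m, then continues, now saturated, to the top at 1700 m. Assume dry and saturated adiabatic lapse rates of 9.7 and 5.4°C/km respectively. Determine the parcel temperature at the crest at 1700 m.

100–1100 m, dry: Δz = 1 km ⇒ ΔT = -9.7°C; T = 22.5°C
1100–1700 m, saturated: Δz = 0.6 km ⇒ ΔT = -3.24°C; T = 19.26°C

19.26°C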